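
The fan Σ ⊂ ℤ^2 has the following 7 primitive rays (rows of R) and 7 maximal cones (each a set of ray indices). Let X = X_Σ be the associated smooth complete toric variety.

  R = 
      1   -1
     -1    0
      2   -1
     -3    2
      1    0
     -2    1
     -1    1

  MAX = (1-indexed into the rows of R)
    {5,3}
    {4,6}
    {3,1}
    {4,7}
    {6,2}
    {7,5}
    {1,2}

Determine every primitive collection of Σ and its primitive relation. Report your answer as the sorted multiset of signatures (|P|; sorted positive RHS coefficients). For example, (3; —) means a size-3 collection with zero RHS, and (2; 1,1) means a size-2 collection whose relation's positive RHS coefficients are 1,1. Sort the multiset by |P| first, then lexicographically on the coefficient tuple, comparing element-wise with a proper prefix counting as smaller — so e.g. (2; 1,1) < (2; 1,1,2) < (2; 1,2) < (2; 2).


Primitive collections (14):

  {1,7}:  v_{1} + v_{7} = 0  →  sig = (2; —)
  {2,5}:  v_{2} + v_{5} = 0  →  sig = (2; —)
  {3,6}:  v_{3} + v_{6} = 0  →  sig = (2; —)
  {1,4}:  v_{1} + v_{4} = v_{6}  →  sig = (2; 1)
  {1,5}:  v_{1} + v_{5} = v_{3}  →  sig = (2; 1)
  {1,6}:  v_{1} + v_{6} = v_{2}  →  sig = (2; 1)
  {2,3}:  v_{2} + v_{3} = v_{1}  →  sig = (2; 1)
  {2,7}:  v_{2} + v_{7} = v_{6}  →  sig = (2; 1)
  {3,4}:  v_{3} + v_{4} = v_{7}  →  sig = (2; 1)
  {3,7}:  v_{3} + v_{7} = v_{5}  →  sig = (2; 1)
  {5,6}:  v_{5} + v_{6} = v_{7}  →  sig = (2; 1)
  {6,7}:  v_{6} + v_{7} = v_{4}  →  sig = (2; 1)
  {2,4}:  v_{2} + v_{4} = 2·v_{6}  →  sig = (2; 2)
  {4,5}:  v_{4} + v_{5} = 2·v_{7}  →  sig = (2; 2)

Signatures (|P|; sorted positive RHS coefficients), sorted:
[(2; —), (2; —), (2; —), (2; 1), (2; 1), (2; 1), (2; 1), (2; 1), (2; 1), (2; 1), (2; 1), (2; 1), (2; 2), (2; 2)]


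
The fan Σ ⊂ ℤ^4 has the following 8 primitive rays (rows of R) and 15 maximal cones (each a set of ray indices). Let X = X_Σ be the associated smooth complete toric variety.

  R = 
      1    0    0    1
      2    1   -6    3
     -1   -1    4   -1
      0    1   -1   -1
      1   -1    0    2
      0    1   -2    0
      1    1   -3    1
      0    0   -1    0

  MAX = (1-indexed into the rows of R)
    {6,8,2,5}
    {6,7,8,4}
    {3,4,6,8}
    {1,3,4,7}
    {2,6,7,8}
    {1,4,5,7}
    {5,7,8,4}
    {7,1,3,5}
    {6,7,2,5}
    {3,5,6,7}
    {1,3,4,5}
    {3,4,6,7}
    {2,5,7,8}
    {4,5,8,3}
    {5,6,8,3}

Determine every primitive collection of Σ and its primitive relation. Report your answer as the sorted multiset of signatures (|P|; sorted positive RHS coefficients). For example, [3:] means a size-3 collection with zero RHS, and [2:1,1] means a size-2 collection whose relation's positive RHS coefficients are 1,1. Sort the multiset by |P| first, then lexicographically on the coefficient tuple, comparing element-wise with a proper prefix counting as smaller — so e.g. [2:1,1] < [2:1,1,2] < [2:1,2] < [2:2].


Δ(Σ) — 8 vertices, 9 min non-faces:

  P={1,8}:  v_{1} + v_{8} = v_{4} + v_{5}  ⇒ sig = [2:1,1]
  P={2,3}:  v_{2} + v_{3} = v_{5} + v_{6}  ⇒ sig = [2:1,1]
  P={1,2}:  v_{1} + v_{2} = v_{5} + 2·v_{7}  ⇒ sig = [2:1,2]
  P={1,6}:  v_{1} + v_{6} = v_{3} + 2·v_{7}  ⇒ sig = [2:1,2]
  P={2,4}:  v_{2} + v_{4} = 2·v_{7} + v_{8}  ⇒ sig = [2:1,2]
  P={3,7,8}:  v_{3} + v_{7} + v_{8} = 0  ⇒ sig = [3:]
  P={4,5,6}:  v_{4} + v_{5} + v_{6} = v_{7}  ⇒ sig = [3:1]
  P={3,4,5,7}:  v_{3} + v_{4} + v_{5} + v_{7} = v_{1}  ⇒ sig = [4:1]
  P={5,6,7,8}:  v_{5} + v_{6} + v_{7} + v_{8} = v_{2}  ⇒ sig = [4:1]

Signatures (|P|; sorted positive RHS coefficients), sorted:
    [2:1,1]
    [2:1,1]
    [2:1,2]
    [2:1,2]
    [2:1,2]
    [3:]
    [3:1]
    [4:1]
    [4:1]


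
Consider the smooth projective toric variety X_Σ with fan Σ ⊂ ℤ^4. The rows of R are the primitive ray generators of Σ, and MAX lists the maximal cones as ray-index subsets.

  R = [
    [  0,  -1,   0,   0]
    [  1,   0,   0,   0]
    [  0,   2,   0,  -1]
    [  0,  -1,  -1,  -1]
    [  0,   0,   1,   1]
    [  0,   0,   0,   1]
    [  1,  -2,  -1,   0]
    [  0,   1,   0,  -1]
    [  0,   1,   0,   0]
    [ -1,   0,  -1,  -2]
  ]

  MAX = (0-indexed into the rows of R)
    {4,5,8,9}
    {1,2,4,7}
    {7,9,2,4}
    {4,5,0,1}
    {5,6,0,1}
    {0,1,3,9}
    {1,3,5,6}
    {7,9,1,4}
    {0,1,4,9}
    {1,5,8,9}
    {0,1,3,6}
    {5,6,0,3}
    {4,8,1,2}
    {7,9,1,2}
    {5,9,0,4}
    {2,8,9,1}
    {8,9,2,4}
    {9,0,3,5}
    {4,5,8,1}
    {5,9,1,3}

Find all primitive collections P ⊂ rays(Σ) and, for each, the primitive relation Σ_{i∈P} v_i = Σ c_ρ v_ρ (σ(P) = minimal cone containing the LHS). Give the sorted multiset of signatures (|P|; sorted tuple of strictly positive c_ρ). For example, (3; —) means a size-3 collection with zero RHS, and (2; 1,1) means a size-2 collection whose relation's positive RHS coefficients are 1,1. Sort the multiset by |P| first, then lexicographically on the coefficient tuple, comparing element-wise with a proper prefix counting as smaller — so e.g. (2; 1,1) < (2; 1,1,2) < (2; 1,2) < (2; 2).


|primitive collections| = 20. Relations:

  P = {0,8}:  v_{0} + v_{8} = 0  →  sig = (2; —)
  P = {0,2}:  v_{0} + v_{2} = v_{7}  →  sig = (2; 1)
  P = {3,4}:  v_{3} + v_{4} = v_{0}  →  sig = (2; 1)
  P = {5,7}:  v_{5} + v_{7} = v_{8}  →  sig = (2; 1)
  P = {7,8}:  v_{7} + v_{8} = v_{2}  →  sig = (2; 1)
  P = {3,7}:  v_{3} + v_{7} = v_{1} + v_{9}  →  sig = (2; 1,1)
  P = {6,7}:  v_{6} + v_{7} = v_{1} + v_{3}  →  sig = (2; 1,1)
  P = {0,7}:  v_{0} + v_{7} = v_{1} + v_{4} + v_{9}  →  sig = (2; 1,1,1)
  P = {2,3}:  v_{2} + v_{3} = v_{1} + v_{8} + v_{9}  →  sig = (2; 1,1,1)
  P = {3,8}:  v_{3} + v_{8} = v_{1} + v_{5} + v_{9}  →  sig = (2; 1,1,1)
  P = {6,8}:  v_{6} + v_{8} = v_{1} + v_{3} + v_{5}  →  sig = (2; 1,1,1)
  P = {2,6}:  v_{2} + v_{6} = 2·v_{1} + v_{5} + v_{9}  →  sig = (2; 1,1,2)
  P = {4,6}:  v_{4} + v_{6} = 2·v_{0} + v_{1} + v_{5}  →  sig = (2; 1,1,2)
  P = {2,5}:  v_{2} + v_{5} = 2·v_{8}  →  sig = (2; 2)
  P = {6,9}:  v_{6} + v_{9} = 2·v_{3}  →  sig = (2; 2)
  P = {1,4,5,9}:  v_{1} + v_{4} + v_{5} + v_{9} = 0  →  sig = (4; —)
  P = {0,1,3,5}:  v_{0} + v_{1} + v_{3} + v_{5} = v_{6}  →  sig = (4; 1)
  P = {0,1,5,9}:  v_{0} + v_{1} + v_{5} + v_{9} = v_{3}  →  sig = (4; 1)
  P = {1,4,8,9}:  v_{1} + v_{4} + v_{8} + v_{9} = v_{7}  →  sig = (4; 1)
  P = {1,2,4,9}:  v_{1} + v_{2} + v_{4} + v_{9} = 2·v_{7}  →  sig = (4; 2)

Sorted signature multiset PRS(X):
    (2; —)
    (2; 1)
    (2; 1)
    (2; 1)
    (2; 1)
    (2; 1,1)
    (2; 1,1)
    (2; 1,1,1)
    (2; 1,1,1)
    (2; 1,1,1)
    (2; 1,1,1)
    (2; 1,1,2)
    (2; 1,1,2)
    (2; 2)
    (2; 2)
    (4; —)
    (4; 1)
    (4; 1)
    (4; 1)
    (4; 2)


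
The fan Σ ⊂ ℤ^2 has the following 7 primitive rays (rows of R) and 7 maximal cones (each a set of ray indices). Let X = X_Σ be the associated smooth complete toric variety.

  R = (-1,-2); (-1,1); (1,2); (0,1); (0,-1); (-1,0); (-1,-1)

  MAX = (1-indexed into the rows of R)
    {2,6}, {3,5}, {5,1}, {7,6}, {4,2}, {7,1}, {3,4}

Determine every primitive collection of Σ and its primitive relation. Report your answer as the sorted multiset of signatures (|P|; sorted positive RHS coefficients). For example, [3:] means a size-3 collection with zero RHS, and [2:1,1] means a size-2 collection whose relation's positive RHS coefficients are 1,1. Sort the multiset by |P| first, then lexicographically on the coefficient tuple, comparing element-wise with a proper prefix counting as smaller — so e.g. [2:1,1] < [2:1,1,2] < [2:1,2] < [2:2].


14 minimal non-faces of Δ(Σ) (on 7 rays):

  P = {1,3}:  v_{1} + v_{3} = 0  →  sig = [2:]
  P = {4,5}:  v_{4} + v_{5} = 0  →  sig = [2:]
  P = {1,4}:  v_{1} + v_{4} = v_{7}  →  sig = [2:1]
  P = {2,5}:  v_{2} + v_{5} = v_{6}  →  sig = [2:1]
  P = {3,7}:  v_{3} + v_{7} = v_{4}  →  sig = [2:1]
  P = {4,6}:  v_{4} + v_{6} = v_{2}  →  sig = [2:1]
  P = {4,7}:  v_{4} + v_{7} = v_{6}  →  sig = [2:1]
  P = {5,6}:  v_{5} + v_{6} = v_{7}  →  sig = [2:1]
  P = {5,7}:  v_{5} + v_{7} = v_{1}  →  sig = [2:1]
  P = {1,2}:  v_{1} + v_{2} = v_{6} + v_{7}  →  sig = [2:1,1]
  P = {1,6}:  v_{1} + v_{6} = 2·v_{7}  →  sig = [2:2]
  P = {2,7}:  v_{2} + v_{7} = 2·v_{6}  →  sig = [2:2]
  P = {3,6}:  v_{3} + v_{6} = 2·v_{4}  →  sig = [2:2]
  P = {2,3}:  v_{2} + v_{3} = 3·v_{4}  →  sig = [2:3]

Hence PRS(X_Σ) =
[[2:], [2:], [2:1], [2:1], [2:1], [2:1], [2:1], [2:1], [2:1], [2:1,1], [2:2], [2:2], [2:2], [2:3]]


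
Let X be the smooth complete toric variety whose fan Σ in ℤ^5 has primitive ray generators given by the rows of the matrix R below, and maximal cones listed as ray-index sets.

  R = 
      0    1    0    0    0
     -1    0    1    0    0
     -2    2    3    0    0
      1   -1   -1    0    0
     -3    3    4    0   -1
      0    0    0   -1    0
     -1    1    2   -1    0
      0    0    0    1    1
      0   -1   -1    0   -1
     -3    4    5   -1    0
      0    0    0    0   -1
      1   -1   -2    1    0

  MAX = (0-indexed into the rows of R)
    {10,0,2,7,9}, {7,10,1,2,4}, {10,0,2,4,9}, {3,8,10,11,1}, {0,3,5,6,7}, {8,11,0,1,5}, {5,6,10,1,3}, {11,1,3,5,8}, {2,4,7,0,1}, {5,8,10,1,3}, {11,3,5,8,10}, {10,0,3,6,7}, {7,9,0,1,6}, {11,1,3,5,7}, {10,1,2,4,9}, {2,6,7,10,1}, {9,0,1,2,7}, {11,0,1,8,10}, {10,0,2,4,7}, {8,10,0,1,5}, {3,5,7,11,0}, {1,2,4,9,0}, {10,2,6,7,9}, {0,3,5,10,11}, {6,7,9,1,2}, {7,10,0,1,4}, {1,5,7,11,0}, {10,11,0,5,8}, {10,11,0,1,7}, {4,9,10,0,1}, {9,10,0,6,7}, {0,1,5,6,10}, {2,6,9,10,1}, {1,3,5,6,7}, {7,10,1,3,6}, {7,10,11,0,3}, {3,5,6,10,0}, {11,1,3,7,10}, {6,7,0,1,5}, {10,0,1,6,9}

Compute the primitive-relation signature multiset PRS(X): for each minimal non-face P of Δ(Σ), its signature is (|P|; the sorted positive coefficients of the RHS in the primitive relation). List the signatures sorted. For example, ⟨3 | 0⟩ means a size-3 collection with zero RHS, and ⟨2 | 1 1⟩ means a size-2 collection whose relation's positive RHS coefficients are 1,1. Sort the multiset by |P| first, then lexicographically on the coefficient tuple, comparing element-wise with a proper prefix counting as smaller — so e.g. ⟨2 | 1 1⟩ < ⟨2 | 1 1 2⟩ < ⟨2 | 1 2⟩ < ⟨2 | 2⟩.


Primitive collections (25):

  • {6,11}:  v_{6} + v_{11} = 0  so sig = ⟨2 | 0⟩
  • {3,4}:  v_{3} + v_{4} = v_{2} + v_{10}  so sig = ⟨2 | 1 1⟩
  • {7,8}:  v_{7} + v_{8} = v_{1} + v_{11}  so sig = ⟨2 | 1 1⟩
  • {9,11}:  v_{9} + v_{11} = v_{0} + v_{2}  so sig = ⟨2 | 1 1⟩
  • {2,3}:  v_{2} + v_{3} = v_{6} + v_{7} + v_{10}  so sig = ⟨2 | 1 1 1⟩
  • {2,5}:  v_{2} + v_{5} = v_{0} + v_{1} + v_{6}  so sig = ⟨2 | 1 1 1⟩
  • {4,6}:  v_{4} + v_{6} = v_{1} + v_{9} + v_{10}  so sig = ⟨2 | 1 1 1⟩
  • {6,8}:  v_{6} + v_{8} = v_{1} + v_{5} + v_{10}  so sig = ⟨2 | 1 1 1⟩
  • {2,11}:  v_{2} + v_{11} = v_{0} + v_{1} + v_{7} + v_{10}  so sig = ⟨2 | 1 1 1 1⟩
  • {3,9}:  v_{3} + v_{9} = v_{0} + 2·v_{6} + v_{7} + v_{10}  so sig = ⟨2 | 1 1 1 2⟩
  • {2,8}:  v_{2} + v_{8} = v_{0} + 2·v_{1} + v_{10}  so sig = ⟨2 | 1 1 2⟩
  • {4,5}:  v_{4} + v_{5} = 2·v_{0} + 2·v_{1} + v_{6} + v_{10}  so sig = ⟨2 | 1 1 2 2⟩
  • {8,9}:  v_{8} + v_{9} = 2·v_{0} + 2·v_{1} + v_{6} + v_{10}  so sig = ⟨2 | 1 1 2 2⟩
  • {5,9}:  v_{5} + v_{9} = 2·v_{0} + v_{1} + 2·v_{6}  so sig = ⟨2 | 1 2 2⟩
  • {4,11}:  v_{4} + v_{11} = 2·v_{0} + 2·v_{1} + v_{7} + 2·v_{10}  so sig = ⟨2 | 1 2 2 2⟩
  • {4,8}:  v_{4} + v_{8} = 2·v_{0} + 3·v_{1} + 2·v_{10}  so sig = ⟨2 | 2 2 3⟩
  • {0,1,3}:  v_{0} + v_{1} + v_{3} = 0  so sig = ⟨3 | 0⟩
  • {5,7,10}:  v_{5} + v_{7} + v_{10} = 0  so sig = ⟨3 | 0⟩
  • {0,2,6}:  v_{0} + v_{2} + v_{6} = v_{9}  so sig = ⟨3 | 1⟩
  • {0,3,8}:  v_{0} + v_{3} + v_{8} = v_{5} + v_{10} + v_{11}  so sig = ⟨3 | 1 1 1⟩
  • {4,7,9}:  v_{4} + v_{7} + v_{9} = v_{0} + 3·v_{2}  so sig = ⟨3 | 1 3⟩
  • {0,1,2,10}:  v_{0} + v_{1} + v_{2} + v_{10} = v_{4}  so sig = ⟨4 | 1⟩
  • {1,5,10,11}:  v_{1} + v_{5} + v_{10} + v_{11} = v_{8}  so sig = ⟨4 | 1⟩
  • {1,7,9,10}:  v_{1} + v_{7} + v_{9} + v_{10} = 2·v_{2}  so sig = ⟨4 | 2⟩
  • {0,1,6,7,10}:  v_{0} + v_{1} + v_{6} + v_{7} + v_{10} = v_{2}  so sig = ⟨5 | 1⟩

so the primitive-relation signature multiset is
[⟨2 | 0⟩, ⟨2 | 1 1⟩, ⟨2 | 1 1⟩, ⟨2 | 1 1⟩, ⟨2 | 1 1 1⟩, ⟨2 | 1 1 1⟩, ⟨2 | 1 1 1⟩, ⟨2 | 1 1 1⟩, ⟨2 | 1 1 1 1⟩, ⟨2 | 1 1 1 2⟩, ⟨2 | 1 1 2⟩, ⟨2 | 1 1 2 2⟩, ⟨2 | 1 1 2 2⟩, ⟨2 | 1 2 2⟩, ⟨2 | 1 2 2 2⟩, ⟨2 | 2 2 3⟩, ⟨3 | 0⟩, ⟨3 | 0⟩, ⟨3 | 1⟩, ⟨3 | 1 1 1⟩, ⟨3 | 1 3⟩, ⟨4 | 1⟩, ⟨4 | 1⟩, ⟨4 | 2⟩, ⟨5 | 1⟩]


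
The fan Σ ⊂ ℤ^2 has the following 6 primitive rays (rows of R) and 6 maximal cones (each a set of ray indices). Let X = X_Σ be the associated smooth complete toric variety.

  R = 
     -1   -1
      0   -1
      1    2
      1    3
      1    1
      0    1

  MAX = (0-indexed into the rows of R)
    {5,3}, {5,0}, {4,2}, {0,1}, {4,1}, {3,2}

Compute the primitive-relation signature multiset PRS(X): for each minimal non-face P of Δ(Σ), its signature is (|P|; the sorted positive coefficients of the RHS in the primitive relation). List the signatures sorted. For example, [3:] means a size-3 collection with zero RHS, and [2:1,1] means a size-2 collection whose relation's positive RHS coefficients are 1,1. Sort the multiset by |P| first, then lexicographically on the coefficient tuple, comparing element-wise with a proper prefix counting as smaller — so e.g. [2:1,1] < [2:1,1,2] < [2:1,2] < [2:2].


|primitive collections| = 9. Relations:

  P = {0,4}:  v_{0} + v_{4} = 0 — sig = [2:]
  P = {1,5}:  v_{1} + v_{5} = 0 — sig = [2:]
  P = {0,2}:  v_{0} + v_{2} = v_{5} — sig = [2:1]
  P = {1,2}:  v_{1} + v_{2} = v_{4} — sig = [2:1]
  P = {1,3}:  v_{1} + v_{3} = v_{2} — sig = [2:1]
  P = {2,5}:  v_{2} + v_{5} = v_{3} — sig = [2:1]
  P = {4,5}:  v_{4} + v_{5} = v_{2} — sig = [2:1]
  P = {0,3}:  v_{0} + v_{3} = 2·v_{5} — sig = [2:2]
  P = {3,4}:  v_{3} + v_{4} = 2·v_{2} — sig = [2:2]

so the primitive-relation signature multiset is
    |P|=2: 9 collections, coeffs (), (), (1), (1), (1), (1), (1), (2), (2)


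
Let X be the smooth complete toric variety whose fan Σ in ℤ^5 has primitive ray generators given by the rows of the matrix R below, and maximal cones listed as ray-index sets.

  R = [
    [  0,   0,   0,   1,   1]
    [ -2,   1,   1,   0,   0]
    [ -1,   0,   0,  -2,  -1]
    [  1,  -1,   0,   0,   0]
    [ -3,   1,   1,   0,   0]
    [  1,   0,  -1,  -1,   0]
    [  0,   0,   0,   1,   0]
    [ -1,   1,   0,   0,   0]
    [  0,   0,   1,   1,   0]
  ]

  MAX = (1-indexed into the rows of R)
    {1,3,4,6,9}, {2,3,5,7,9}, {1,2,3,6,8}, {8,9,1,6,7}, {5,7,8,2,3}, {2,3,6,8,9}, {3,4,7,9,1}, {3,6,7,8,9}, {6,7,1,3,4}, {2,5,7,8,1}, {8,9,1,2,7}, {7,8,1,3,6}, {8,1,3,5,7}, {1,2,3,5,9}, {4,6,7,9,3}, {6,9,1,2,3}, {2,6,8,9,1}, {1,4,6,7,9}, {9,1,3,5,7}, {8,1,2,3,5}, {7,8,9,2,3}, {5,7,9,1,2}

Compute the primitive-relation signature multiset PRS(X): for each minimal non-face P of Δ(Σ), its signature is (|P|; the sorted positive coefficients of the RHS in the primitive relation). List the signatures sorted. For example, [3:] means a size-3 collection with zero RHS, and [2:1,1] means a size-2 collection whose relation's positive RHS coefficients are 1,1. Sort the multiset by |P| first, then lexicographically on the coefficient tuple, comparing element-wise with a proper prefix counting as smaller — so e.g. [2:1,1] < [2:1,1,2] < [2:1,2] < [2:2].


|primitive collections| = 9. Relations:

  P = {4,8}:  v_{4} + v_{8} = 0 ; sig = [2:]
  P = {2,4}:  v_{2} + v_{4} = v_{1} + v_{3} + v_{9} ; sig = [2:1,1,1]
  P = {5,6}:  v_{5} + v_{6} = v_{1} + v_{3} + v_{8} ; sig = [2:1,1,1]
  P = {4,5}:  v_{4} + v_{5} = 2·v_{1} + 2·v_{3} + v_{7} + v_{9} ; sig = [2:1,1,2,2]
  P = {2,6,7}:  v_{2} + v_{6} + v_{7} = v_{8} ; sig = [3:1]
  P = {5,8,9}:  v_{5} + v_{8} + v_{9} = 2·v_{2} + v_{7} ; sig = [3:1,2]
  P = {1,2,3,7}:  v_{1} + v_{2} + v_{3} + v_{7} = v_{5} ; sig = [4:1]
  P = {1,3,8,9}:  v_{1} + v_{3} + v_{8} + v_{9} = v_{2} ; sig = [4:1]
  P = {1,3,6,7,9}:  v_{1} + v_{3} + v_{6} + v_{7} + v_{9} = 0 ; sig = [5:]

Signatures (|P|; sorted positive RHS coefficients), sorted:
    [2:]
    [2:1,1,1]
    [2:1,1,1]
    [2:1,1,2,2]
    [3:1]
    [3:1,2]
    [4:1]
    [4:1]
    [5:]


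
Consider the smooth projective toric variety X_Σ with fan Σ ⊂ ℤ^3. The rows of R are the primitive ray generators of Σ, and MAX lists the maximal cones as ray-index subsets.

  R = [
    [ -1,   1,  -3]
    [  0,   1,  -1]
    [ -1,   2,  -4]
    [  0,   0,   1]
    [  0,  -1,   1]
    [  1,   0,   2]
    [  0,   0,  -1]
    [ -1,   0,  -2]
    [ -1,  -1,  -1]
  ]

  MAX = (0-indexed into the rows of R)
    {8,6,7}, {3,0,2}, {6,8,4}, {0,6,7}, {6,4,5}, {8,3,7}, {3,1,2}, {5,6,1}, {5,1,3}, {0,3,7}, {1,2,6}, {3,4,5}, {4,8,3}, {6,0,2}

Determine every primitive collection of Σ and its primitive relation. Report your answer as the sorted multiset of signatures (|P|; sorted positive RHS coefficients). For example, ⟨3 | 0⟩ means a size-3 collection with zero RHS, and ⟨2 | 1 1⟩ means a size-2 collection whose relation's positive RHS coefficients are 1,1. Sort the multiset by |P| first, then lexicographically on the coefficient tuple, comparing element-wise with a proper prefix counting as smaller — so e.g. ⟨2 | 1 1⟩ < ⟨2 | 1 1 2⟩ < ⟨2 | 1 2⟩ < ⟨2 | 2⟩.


|primitive collections| = 15. Relations:

  P={1,4}:  v_{1} + v_{4} = 0  ⇒ sig = ⟨2 | 0⟩
  P={3,6}:  v_{3} + v_{6} = 0  ⇒ sig = ⟨2 | 0⟩
  P={5,7}:  v_{5} + v_{7} = 0  ⇒ sig = ⟨2 | 0⟩
  P={0,1}:  v_{0} + v_{1} = v_{2}  ⇒ sig = ⟨2 | 1⟩
  P={0,4}:  v_{0} + v_{4} = v_{7}  ⇒ sig = ⟨2 | 1⟩
  P={0,5}:  v_{0} + v_{5} = v_{1}  ⇒ sig = ⟨2 | 1⟩
  P={1,7}:  v_{1} + v_{7} = v_{0}  ⇒ sig = ⟨2 | 1⟩
  P={1,8}:  v_{1} + v_{8} = v_{7}  ⇒ sig = ⟨2 | 1⟩
  P={2,4}:  v_{2} + v_{4} = v_{0}  ⇒ sig = ⟨2 | 1⟩
  P={4,7}:  v_{4} + v_{7} = v_{8}  ⇒ sig = ⟨2 | 1⟩
  P={5,8}:  v_{5} + v_{8} = v_{4}  ⇒ sig = ⟨2 | 1⟩
  P={2,8}:  v_{2} + v_{8} = v_{0} + v_{7}  ⇒ sig = ⟨2 | 1 1⟩
  P={0,8}:  v_{0} + v_{8} = 2·v_{7}  ⇒ sig = ⟨2 | 2⟩
  P={2,5}:  v_{2} + v_{5} = 2·v_{1}  ⇒ sig = ⟨2 | 2⟩
  P={2,7}:  v_{2} + v_{7} = 2·v_{0}  ⇒ sig = ⟨2 | 2⟩

Sorted signature multiset PRS(X):
[⟨2 | 0⟩, ⟨2 | 0⟩, ⟨2 | 0⟩, ⟨2 | 1⟩, ⟨2 | 1⟩, ⟨2 | 1⟩, ⟨2 | 1⟩, ⟨2 | 1⟩, ⟨2 | 1⟩, ⟨2 | 1⟩, ⟨2 | 1⟩, ⟨2 | 1 1⟩, ⟨2 | 2⟩, ⟨2 | 2⟩, ⟨2 | 2⟩]


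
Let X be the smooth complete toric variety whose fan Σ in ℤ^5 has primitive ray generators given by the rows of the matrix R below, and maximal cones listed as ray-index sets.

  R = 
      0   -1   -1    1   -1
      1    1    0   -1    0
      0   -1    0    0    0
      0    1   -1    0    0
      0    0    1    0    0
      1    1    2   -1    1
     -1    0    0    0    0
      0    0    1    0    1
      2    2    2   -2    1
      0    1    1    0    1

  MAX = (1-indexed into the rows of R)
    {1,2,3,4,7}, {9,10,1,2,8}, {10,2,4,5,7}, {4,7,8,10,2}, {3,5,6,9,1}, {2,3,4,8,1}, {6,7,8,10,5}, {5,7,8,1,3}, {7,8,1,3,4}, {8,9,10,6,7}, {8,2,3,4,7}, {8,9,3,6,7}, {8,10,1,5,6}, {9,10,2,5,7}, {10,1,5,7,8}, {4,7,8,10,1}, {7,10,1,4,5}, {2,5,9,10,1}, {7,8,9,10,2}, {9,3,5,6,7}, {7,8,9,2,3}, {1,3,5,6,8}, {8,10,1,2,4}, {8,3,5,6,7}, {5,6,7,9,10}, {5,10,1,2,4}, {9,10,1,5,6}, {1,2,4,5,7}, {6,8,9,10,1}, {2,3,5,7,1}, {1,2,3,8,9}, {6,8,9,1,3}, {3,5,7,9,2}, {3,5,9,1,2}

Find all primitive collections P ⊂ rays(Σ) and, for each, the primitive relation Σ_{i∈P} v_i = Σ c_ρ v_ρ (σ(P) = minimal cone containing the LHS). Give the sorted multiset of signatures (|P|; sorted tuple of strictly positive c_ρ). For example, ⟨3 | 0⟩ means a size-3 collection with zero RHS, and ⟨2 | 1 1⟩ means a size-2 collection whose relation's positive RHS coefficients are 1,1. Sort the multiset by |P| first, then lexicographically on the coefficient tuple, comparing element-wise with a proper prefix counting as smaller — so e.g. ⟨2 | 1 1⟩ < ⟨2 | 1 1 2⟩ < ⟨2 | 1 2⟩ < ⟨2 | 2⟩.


Σ has 12 primitive collections:

  • {2,6}:  v_{2} + v_{6} = v_{9}  ⇒ sig = ⟨2 | 1⟩
  • {3,10}:  v_{3} + v_{10} = v_{8}  ⇒ sig = ⟨2 | 1⟩
  • {4,6}:  v_{4} + v_{6} = v_{2} + v_{10}  ⇒ sig = ⟨2 | 1 1⟩
  • {4,9}:  v_{4} + v_{9} = 2·v_{2} + v_{10}  ⇒ sig = ⟨2 | 1 2⟩
  • {3,4,5}:  v_{3} + v_{4} + v_{5} = 0  ⇒ sig = ⟨3 | 0⟩
  • {1,6,7}:  v_{1} + v_{6} + v_{7} = v_{5}  ⇒ sig = ⟨3 | 1⟩
  • {2,5,8}:  v_{2} + v_{5} + v_{8} = v_{6}  ⇒ sig = ⟨3 | 1⟩
  • {4,5,8}:  v_{4} + v_{5} + v_{8} = v_{10}  ⇒ sig = ⟨3 | 1⟩
  • {1,7,9}:  v_{1} + v_{7} + v_{9} = v_{2} + v_{5}  ⇒ sig = ⟨3 | 1 1⟩
  • {5,8,9}:  v_{5} + v_{8} + v_{9} = 2·v_{6}  ⇒ sig = ⟨3 | 2⟩
  • {1,2,7,8}:  v_{1} + v_{2} + v_{7} + v_{8} = 0  ⇒ sig = ⟨4 | 0⟩
  • {1,2,7,10}:  v_{1} + v_{2} + v_{7} + v_{10} = v_{4} + v_{5}  ⇒ sig = ⟨4 | 1 1⟩

so the primitive-relation signature multiset is
    |P|=2: 4 collections, coeffs (1), (1), (1,1), (1,2)
    |P|=3: 6 collections, coeffs (), (1), (1), (1), (1,1), (2)
    |P|=4: 2 collections, coeffs (), (1,1)


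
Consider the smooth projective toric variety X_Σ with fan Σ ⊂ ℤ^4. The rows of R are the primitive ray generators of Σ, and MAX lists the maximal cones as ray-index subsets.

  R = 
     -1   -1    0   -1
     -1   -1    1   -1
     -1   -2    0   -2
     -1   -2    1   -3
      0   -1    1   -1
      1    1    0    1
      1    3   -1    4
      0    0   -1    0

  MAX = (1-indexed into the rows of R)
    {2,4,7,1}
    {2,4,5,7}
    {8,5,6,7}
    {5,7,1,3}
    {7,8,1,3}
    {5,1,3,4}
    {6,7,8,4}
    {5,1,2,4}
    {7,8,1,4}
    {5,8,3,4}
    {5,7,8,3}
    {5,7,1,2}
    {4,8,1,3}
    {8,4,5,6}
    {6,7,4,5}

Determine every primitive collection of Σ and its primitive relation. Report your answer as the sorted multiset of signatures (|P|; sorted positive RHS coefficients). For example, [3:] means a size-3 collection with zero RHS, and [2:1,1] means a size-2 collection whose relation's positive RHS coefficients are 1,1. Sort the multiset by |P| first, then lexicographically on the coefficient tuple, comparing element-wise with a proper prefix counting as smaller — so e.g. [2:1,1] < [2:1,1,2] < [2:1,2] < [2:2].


Σ has 9 primitive collections:

  P={1,6}:  v_{1} + v_{6} = 0  ⟹  sig = [2:]
  P={2,8}:  v_{2} + v_{8} = v_{1}  ⟹  sig = [2:1]
  P={3,6}:  v_{3} + v_{6} = v_{5} + v_{8}  ⟹  sig = [2:1,1]
  P={2,6}:  v_{2} + v_{6} = v_{4} + v_{5} + v_{7}  ⟹  sig = [2:1,1,1]
  P={2,3}:  v_{2} + v_{3} = 2·v_{1} + v_{5}  ⟹  sig = [2:1,2]
  P={1,5,8}:  v_{1} + v_{5} + v_{8} = v_{3}  ⟹  sig = [3:1]
  P={3,4,7}:  v_{3} + v_{4} + v_{7} = v_{1}  ⟹  sig = [3:1]
  P={4,5,7,8}:  v_{4} + v_{5} + v_{7} + v_{8} = 0  ⟹  sig = [4:]
  P={1,4,5,7}:  v_{1} + v_{4} + v_{5} + v_{7} = v_{2}  ⟹  sig = [4:1]

Sorted signature multiset PRS(X):
    |P|=2: 5 collections, coeffs (), (1), (1,1), (1,1,1), (1,2)
    |P|=3: 2 collections, coeffs (1), (1)
    |P|=4: 2 collections, coeffs (), (1)


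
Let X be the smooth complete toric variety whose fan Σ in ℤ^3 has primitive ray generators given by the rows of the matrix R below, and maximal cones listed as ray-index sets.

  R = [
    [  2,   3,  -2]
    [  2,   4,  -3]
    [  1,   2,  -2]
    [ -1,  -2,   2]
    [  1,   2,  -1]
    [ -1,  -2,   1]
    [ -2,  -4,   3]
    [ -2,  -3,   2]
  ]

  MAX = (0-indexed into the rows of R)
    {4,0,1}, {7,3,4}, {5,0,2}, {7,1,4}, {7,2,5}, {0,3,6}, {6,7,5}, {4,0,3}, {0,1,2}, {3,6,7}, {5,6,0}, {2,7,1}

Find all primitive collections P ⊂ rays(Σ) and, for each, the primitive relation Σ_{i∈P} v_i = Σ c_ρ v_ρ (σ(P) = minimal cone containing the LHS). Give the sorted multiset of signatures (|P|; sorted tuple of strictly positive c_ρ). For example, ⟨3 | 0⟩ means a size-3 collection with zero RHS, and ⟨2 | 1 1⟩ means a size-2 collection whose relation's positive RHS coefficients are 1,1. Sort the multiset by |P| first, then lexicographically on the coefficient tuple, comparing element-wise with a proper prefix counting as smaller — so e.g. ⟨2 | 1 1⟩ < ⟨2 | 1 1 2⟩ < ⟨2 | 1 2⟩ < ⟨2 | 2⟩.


Δ(Σ) — 8 vertices, 10 min non-faces:

  P={0,7}:  v_{0} + v_{7} = 0  ⇒ sig = ⟨2 | 0⟩
  P={1,6}:  v_{1} + v_{6} = 0  ⇒ sig = ⟨2 | 0⟩
  P={2,3}:  v_{2} + v_{3} = 0  ⇒ sig = ⟨2 | 0⟩
  P={4,5}:  v_{4} + v_{5} = 0  ⇒ sig = ⟨2 | 0⟩
  P={1,3}:  v_{1} + v_{3} = v_{4}  ⇒ sig = ⟨2 | 1⟩
  P={1,5}:  v_{1} + v_{5} = v_{2}  ⇒ sig = ⟨2 | 1⟩
  P={2,4}:  v_{2} + v_{4} = v_{1}  ⇒ sig = ⟨2 | 1⟩
  P={2,6}:  v_{2} + v_{6} = v_{5}  ⇒ sig = ⟨2 | 1⟩
  P={3,5}:  v_{3} + v_{5} = v_{6}  ⇒ sig = ⟨2 | 1⟩
  P={4,6}:  v_{4} + v_{6} = v_{3}  ⇒ sig = ⟨2 | 1⟩

so the primitive-relation signature multiset is
    |P|=2: 10 collections, coeffs (), (), (), (), (1), (1), (1), (1), (1), (1)


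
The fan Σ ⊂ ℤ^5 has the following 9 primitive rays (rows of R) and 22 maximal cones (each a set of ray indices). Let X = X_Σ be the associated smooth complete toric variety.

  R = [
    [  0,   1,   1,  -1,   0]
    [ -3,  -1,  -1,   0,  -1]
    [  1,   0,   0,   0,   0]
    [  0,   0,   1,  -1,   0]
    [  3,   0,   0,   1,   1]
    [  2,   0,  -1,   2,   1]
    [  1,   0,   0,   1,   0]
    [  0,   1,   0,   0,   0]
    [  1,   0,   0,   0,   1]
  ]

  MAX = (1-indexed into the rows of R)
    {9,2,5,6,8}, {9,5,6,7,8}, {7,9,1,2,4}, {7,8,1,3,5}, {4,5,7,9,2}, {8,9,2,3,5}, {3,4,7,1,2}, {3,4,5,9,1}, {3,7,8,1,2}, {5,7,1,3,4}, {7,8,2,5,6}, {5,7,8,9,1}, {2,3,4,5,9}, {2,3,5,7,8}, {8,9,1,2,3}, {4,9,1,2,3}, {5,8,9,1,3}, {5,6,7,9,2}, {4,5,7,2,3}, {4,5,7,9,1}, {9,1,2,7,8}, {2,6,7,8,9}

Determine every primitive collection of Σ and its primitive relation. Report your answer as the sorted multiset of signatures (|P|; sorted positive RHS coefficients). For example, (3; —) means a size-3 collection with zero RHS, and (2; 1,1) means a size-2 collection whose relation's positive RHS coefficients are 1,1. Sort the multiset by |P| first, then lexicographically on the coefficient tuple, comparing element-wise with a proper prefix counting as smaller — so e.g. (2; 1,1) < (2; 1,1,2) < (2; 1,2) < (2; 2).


Δ(Σ) — 9 vertices, 7 min non-faces:

  {4,8}:  v_{4} + v_{8} = v_{1}  ⟹  sig = (2; 1)
  {4,6}:  v_{4} + v_{6} = v_{7} + v_{9}  ⟹  sig = (2; 1,1)
  {1,6}:  v_{1} + v_{6} = v_{7} + v_{8} + v_{9}  ⟹  sig = (2; 1,1,1)
  {3,6}:  v_{3} + v_{6} = v_{2} + 2·v_{5} + v_{8}  ⟹  sig = (2; 1,1,2)
  {1,2,5}:  v_{1} + v_{2} + v_{5} = 0  ⟹  sig = (3; —)
  {3,7,9}:  v_{3} + v_{7} + v_{9} = v_{5}  ⟹  sig = (3; 1)
  {2,5,7,8,9}:  v_{2} + v_{5} + v_{7} + v_{8} + v_{9} = v_{6}  ⟹  sig = (5; 1)

Signatures (|P|; sorted positive RHS coefficients), sorted:
{ (2; 1),  (2; 1,1),  (2; 1,1,1),  (2; 1,1,2),  (3; —),  (3; 1),  (5; 1) }


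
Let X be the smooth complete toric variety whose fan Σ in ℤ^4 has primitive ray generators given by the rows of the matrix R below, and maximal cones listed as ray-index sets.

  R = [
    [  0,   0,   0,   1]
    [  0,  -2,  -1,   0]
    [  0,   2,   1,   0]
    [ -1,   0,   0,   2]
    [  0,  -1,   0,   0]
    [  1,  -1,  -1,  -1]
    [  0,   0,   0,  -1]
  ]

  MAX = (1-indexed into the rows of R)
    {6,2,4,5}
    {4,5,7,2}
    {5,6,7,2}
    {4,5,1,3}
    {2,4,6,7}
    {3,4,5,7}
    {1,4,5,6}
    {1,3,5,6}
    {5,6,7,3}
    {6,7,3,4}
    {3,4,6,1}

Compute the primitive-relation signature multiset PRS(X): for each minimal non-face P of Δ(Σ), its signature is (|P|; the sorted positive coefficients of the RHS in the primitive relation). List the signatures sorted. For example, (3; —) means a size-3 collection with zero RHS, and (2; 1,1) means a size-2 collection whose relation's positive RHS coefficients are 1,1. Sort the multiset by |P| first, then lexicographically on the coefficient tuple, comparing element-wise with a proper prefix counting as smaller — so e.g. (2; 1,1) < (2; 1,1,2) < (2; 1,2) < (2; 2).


The 5 primitive collections of Σ (r=7, n=4):

  {1,7}:  v_{1} + v_{7} = 0 — sig = (2; —)
  {2,3}:  v_{2} + v_{3} = 0 — sig = (2; —)
  {1,2}:  v_{1} + v_{2} = v_{4} + v_{5} + v_{6} — sig = (2; 1,1,1)
  {3,4,5,6}:  v_{3} + v_{4} + v_{5} + v_{6} = v_{1} — sig = (4; 1)
  {4,5,6,7}:  v_{4} + v_{5} + v_{6} + v_{7} = v_{2} — sig = (4; 1)

Sorted signature multiset PRS(X):
    |P|=2: 3 collections, coeffs (), (), (1,1,1)
    |P|=4: 2 collections, coeffs (1), (1)


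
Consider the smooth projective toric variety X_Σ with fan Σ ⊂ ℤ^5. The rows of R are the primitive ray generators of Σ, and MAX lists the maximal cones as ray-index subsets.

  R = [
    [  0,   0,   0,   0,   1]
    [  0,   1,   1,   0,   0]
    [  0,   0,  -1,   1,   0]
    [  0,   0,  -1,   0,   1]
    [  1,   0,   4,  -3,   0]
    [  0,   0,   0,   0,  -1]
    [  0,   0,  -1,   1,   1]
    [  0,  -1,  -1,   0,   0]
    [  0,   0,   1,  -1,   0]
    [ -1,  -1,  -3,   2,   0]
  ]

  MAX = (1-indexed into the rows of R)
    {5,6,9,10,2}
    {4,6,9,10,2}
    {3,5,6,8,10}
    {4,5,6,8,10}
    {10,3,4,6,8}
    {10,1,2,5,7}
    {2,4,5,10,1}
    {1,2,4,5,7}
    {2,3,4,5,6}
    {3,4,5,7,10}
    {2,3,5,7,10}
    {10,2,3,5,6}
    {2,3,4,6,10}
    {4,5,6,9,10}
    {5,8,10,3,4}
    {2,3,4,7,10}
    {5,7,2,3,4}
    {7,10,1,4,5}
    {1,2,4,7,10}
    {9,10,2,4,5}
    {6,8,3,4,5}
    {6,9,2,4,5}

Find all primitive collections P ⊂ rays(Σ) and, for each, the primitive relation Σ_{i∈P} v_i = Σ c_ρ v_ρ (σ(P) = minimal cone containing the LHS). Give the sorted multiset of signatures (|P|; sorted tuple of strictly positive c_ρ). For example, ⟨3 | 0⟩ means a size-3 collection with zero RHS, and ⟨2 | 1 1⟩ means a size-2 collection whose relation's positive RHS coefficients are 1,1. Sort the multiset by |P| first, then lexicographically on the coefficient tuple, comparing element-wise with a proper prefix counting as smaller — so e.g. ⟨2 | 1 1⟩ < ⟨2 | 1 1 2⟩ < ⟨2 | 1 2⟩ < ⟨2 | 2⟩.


Primitive collections (14):

  {1,6}:  v_{1} + v_{6} = 0 — sig = ⟨2 | 0⟩
  {2,8}:  v_{2} + v_{8} = 0 — sig = ⟨2 | 0⟩
  {3,9}:  v_{3} + v_{9} = 0 — sig = ⟨2 | 0⟩
  {1,3}:  v_{1} + v_{3} = v_{7} — sig = ⟨2 | 1⟩
  {6,7}:  v_{6} + v_{7} = v_{3} — sig = ⟨2 | 1⟩
  {7,9}:  v_{7} + v_{9} = v_{1} — sig = ⟨2 | 1⟩
  {1,8}:  v_{1} + v_{8} = v_{3} + v_{4} + v_{5} + v_{10} — sig = ⟨2 | 1 1 1 1⟩
  {1,9}:  v_{1} + v_{9} = v_{2} + v_{4} + v_{5} + v_{10} — sig = ⟨2 | 1 1 1 1⟩
  {8,9}:  v_{8} + v_{9} = v_{4} + v_{5} + v_{6} + v_{10} — sig = ⟨2 | 1 1 1 1⟩
  {7,8}:  v_{7} + v_{8} = 2·v_{3} + v_{4} + v_{5} + v_{10} — sig = ⟨2 | 1 1 1 2⟩
  {2,3,4,5,10}:  v_{2} + v_{3} + v_{4} + v_{5} + v_{10} = v_{1} — sig = ⟨5 | 1⟩
  {2,4,5,6,10}:  v_{2} + v_{4} + v_{5} + v_{6} + v_{10} = v_{9} — sig = ⟨5 | 1⟩
  {3,4,5,6,10}:  v_{3} + v_{4} + v_{5} + v_{6} + v_{10} = v_{8} — sig = ⟨5 | 1⟩
  {2,4,5,7,10}:  v_{2} + v_{4} + v_{5} + v_{7} + v_{10} = 2·v_{1} — sig = ⟨5 | 2⟩

Signatures (|P|; sorted positive RHS coefficients), sorted:
    ⟨2 | 0⟩
    ⟨2 | 0⟩
    ⟨2 | 0⟩
    ⟨2 | 1⟩
    ⟨2 | 1⟩
    ⟨2 | 1⟩
    ⟨2 | 1 1 1 1⟩
    ⟨2 | 1 1 1 1⟩
    ⟨2 | 1 1 1 1⟩
    ⟨2 | 1 1 1 2⟩
    ⟨5 | 1⟩
    ⟨5 | 1⟩
    ⟨5 | 1⟩
    ⟨5 | 2⟩


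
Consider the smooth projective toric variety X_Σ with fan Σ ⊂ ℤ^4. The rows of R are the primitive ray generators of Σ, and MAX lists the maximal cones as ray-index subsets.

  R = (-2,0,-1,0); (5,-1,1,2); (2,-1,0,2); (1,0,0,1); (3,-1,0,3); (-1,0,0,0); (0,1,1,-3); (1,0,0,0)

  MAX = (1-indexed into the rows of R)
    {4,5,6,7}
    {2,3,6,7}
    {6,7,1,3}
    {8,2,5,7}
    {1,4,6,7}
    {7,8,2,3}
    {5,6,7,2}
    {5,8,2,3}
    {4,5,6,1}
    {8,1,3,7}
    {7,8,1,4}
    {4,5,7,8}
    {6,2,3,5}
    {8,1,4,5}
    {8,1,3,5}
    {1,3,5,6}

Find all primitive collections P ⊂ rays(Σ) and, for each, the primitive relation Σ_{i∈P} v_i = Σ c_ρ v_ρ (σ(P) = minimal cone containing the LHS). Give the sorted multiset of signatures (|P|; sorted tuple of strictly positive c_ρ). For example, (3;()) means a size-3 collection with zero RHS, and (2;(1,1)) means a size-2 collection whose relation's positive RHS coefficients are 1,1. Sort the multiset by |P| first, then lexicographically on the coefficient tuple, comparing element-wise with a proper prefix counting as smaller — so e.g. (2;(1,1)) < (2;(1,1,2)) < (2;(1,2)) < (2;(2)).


Σ has 6 primitive collections:

  P={6,8}:  v_{6} + v_{8} = 0 — sig = (2;())
  P={3,4}:  v_{3} + v_{4} = v_{5} — sig = (2;(1))
  P={1,2}:  v_{1} + v_{2} = v_{3} + v_{8} — sig = (2;(1,1))
  P={2,4}:  v_{2} + v_{4} = 2·v_{5} + v_{7} — sig = (2;(1,2))
  P={1,5,7}:  v_{1} + v_{5} + v_{7} = v_{8} — sig = (3;(1))
  P={3,5,7}:  v_{3} + v_{5} + v_{7} = v_{2} — sig = (3;(1))

Sorted signature multiset PRS(X):
    (2;())
    (2;(1))
    (2;(1,1))
    (2;(1,2))
    (3;(1))
    (3;(1))


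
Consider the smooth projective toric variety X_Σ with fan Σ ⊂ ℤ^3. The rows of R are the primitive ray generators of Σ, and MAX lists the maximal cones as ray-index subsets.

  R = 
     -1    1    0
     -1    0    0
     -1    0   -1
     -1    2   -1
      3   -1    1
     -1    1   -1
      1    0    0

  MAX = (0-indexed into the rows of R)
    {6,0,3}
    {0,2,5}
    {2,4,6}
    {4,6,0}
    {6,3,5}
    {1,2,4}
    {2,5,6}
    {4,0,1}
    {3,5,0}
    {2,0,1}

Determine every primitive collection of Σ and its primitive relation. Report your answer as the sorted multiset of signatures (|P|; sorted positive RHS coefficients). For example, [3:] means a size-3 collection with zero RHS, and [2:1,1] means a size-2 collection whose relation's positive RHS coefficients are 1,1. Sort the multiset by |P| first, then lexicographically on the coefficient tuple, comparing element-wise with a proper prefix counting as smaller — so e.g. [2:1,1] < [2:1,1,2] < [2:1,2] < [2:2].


The 9 primitive collections of Σ (r=7, n=3):

  • {1,6}:  v_{1} + v_{6} = 0  so sig = [2:]
  • {1,3}:  v_{1} + v_{3} = v_{0} + v_{5}  so sig = [2:1,1]
  • {1,5}:  v_{1} + v_{5} = v_{0} + v_{2}  so sig = [2:1,1]
  • {3,4}:  v_{3} + v_{4} = v_{0} + 3·v_{6}  so sig = [2:1,3]
  • {2,3}:  v_{2} + v_{3} = 2·v_{5}  so sig = [2:2]
  • {4,5}:  v_{4} + v_{5} = 2·v_{6}  so sig = [2:2]
  • {0,2,4}:  v_{0} + v_{2} + v_{4} = v_{6}  so sig = [3:1]
  • {0,2,6}:  v_{0} + v_{2} + v_{6} = v_{5}  so sig = [3:1]
  • {0,5,6}:  v_{0} + v_{5} + v_{6} = v_{3}  so sig = [3:1]

Sorted signature multiset PRS(X):
[[2:], [2:1,1], [2:1,1], [2:1,3], [2:2], [2:2], [3:1], [3:1], [3:1]]


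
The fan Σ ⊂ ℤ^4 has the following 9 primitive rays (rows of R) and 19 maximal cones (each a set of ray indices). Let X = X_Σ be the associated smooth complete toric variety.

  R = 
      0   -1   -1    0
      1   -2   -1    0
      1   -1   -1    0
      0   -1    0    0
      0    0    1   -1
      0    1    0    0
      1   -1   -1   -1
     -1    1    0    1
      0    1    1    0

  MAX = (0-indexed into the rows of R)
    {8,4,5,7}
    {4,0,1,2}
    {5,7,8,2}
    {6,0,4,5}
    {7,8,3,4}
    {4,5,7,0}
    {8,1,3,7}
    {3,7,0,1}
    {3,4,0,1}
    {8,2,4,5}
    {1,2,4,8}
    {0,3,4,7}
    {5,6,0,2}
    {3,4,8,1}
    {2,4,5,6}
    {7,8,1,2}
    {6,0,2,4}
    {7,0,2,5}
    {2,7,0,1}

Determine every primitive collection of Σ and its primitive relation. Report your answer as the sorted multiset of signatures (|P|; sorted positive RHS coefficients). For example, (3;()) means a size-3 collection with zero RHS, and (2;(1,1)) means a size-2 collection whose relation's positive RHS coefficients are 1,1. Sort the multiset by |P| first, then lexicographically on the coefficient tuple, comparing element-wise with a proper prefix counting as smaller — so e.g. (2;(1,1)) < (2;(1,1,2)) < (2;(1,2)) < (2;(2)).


Δ(Σ) — 9 vertices, 11 min non-faces:

  • {0,8}:  v_{0} + v_{8} = 0  ⟹  sig = (2;())
  • {3,5}:  v_{3} + v_{5} = 0  ⟹  sig = (2;())
  • {1,5}:  v_{1} + v_{5} = v_{2}  ⟹  sig = (2;(1))
  • {2,3}:  v_{2} + v_{3} = v_{1}  ⟹  sig = (2;(1))
  • {6,7}:  v_{6} + v_{7} = v_{0} + v_{5}  ⟹  sig = (2;(1,1))
  • {3,6}:  v_{3} + v_{6} = v_{0} + v_{2} + v_{4}  ⟹  sig = (2;(1,1,1))
  • {6,8}:  v_{6} + v_{8} = v_{2} + v_{4} + v_{5}  ⟹  sig = (2;(1,1,1))
  • {1,6}:  v_{1} + v_{6} = v_{0} + 2·v_{2} + v_{4}  ⟹  sig = (2;(1,1,2))
  • {2,4,7}:  v_{2} + v_{4} + v_{7} = 0  ⟹  sig = (3;())
  • {1,4,7}:  v_{1} + v_{4} + v_{7} = v_{3}  ⟹  sig = (3;(1))
  • {0,2,4,5}:  v_{0} + v_{2} + v_{4} + v_{5} = v_{6}  ⟹  sig = (4;(1))

so the primitive-relation signature multiset is
[(2;()), (2;()), (2;(1)), (2;(1)), (2;(1,1)), (2;(1,1,1)), (2;(1,1,1)), (2;(1,1,2)), (3;()), (3;(1)), (4;(1))]


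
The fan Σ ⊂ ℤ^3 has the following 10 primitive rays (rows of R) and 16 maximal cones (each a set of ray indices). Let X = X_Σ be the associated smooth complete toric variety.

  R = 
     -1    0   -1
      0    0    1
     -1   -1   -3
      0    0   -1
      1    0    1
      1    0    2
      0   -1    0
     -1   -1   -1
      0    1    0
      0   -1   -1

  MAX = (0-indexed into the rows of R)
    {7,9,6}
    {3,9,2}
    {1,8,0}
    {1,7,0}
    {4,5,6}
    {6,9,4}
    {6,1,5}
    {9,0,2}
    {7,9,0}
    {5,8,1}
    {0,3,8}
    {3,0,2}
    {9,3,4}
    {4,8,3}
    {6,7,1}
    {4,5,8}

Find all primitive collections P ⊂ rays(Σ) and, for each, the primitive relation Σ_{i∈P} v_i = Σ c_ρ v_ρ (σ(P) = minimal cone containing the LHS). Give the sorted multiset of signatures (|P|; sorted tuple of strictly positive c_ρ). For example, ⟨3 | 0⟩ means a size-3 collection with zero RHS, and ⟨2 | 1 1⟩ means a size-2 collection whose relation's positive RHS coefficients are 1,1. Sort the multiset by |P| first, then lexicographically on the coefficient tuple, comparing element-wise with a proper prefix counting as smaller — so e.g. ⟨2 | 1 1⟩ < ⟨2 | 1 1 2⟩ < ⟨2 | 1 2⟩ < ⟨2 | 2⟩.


|primitive collections| = 22. Relations:

  P={0,4}:  v_{0} + v_{4} = 0 — sig = ⟨2 | 0⟩
  P={1,3}:  v_{1} + v_{3} = 0 — sig = ⟨2 | 0⟩
  P={6,8}:  v_{6} + v_{8} = 0 — sig = ⟨2 | 0⟩
  P={0,5}:  v_{0} + v_{5} = v_{1} — sig = ⟨2 | 1⟩
  P={0,6}:  v_{0} + v_{6} = v_{7} — sig = ⟨2 | 1⟩
  P={1,4}:  v_{1} + v_{4} = v_{5} — sig = ⟨2 | 1⟩
  P={1,9}:  v_{1} + v_{9} = v_{6} — sig = ⟨2 | 1⟩
  P={2,5}:  v_{2} + v_{5} = v_{9} — sig = ⟨2 | 1⟩
  P={3,5}:  v_{3} + v_{5} = v_{4} — sig = ⟨2 | 1⟩
  P={3,6}:  v_{3} + v_{6} = v_{9} — sig = ⟨2 | 1⟩
  P={4,7}:  v_{4} + v_{7} = v_{6} — sig = ⟨2 | 1⟩
  P={7,8}:  v_{7} + v_{8} = v_{0} — sig = ⟨2 | 1⟩
  P={8,9}:  v_{8} + v_{9} = v_{3} — sig = ⟨2 | 1⟩
  P={1,2}:  v_{1} + v_{2} = v_{0} + v_{9} — sig = ⟨2 | 1 1⟩
  P={2,4}:  v_{2} + v_{4} = v_{3} + v_{9} — sig = ⟨2 | 1 1⟩
  P={3,7}:  v_{3} + v_{7} = v_{0} + v_{9} — sig = ⟨2 | 1 1⟩
  P={5,7}:  v_{5} + v_{7} = v_{1} + v_{6} — sig = ⟨2 | 1 1⟩
  P={5,9}:  v_{5} + v_{9} = v_{4} + v_{6} — sig = ⟨2 | 1 1⟩
  P={2,6}:  v_{2} + v_{6} = v_{0} + 2·v_{9} — sig = ⟨2 | 1 2⟩
  P={2,8}:  v_{2} + v_{8} = v_{0} + 2·v_{3} — sig = ⟨2 | 1 2⟩
  P={2,7}:  v_{2} + v_{7} = 2·v_{0} + 2·v_{9} — sig = ⟨2 | 2 2⟩
  P={0,3,9}:  v_{0} + v_{3} + v_{9} = v_{2} — sig = ⟨3 | 1⟩

so the primitive-relation signature multiset is
{ ⟨2 | 0⟩ ×3,  ⟨2 | 1⟩ ×10,  ⟨2 | 1 1⟩ ×5,  ⟨2 | 1 2⟩ ×2,  ⟨2 | 2 2⟩,  ⟨3 | 1⟩ }


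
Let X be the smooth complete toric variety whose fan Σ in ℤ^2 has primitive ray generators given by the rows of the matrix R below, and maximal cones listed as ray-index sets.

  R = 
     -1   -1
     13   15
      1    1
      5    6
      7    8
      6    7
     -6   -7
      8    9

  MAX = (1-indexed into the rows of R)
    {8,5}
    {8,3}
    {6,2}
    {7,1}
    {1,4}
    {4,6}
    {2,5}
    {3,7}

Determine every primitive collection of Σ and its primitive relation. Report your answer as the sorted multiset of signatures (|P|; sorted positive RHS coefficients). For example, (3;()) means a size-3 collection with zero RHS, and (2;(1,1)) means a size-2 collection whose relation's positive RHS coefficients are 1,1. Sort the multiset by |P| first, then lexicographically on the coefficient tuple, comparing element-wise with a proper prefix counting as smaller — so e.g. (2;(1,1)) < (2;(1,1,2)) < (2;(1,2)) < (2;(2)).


Primitive collections (20):

  P = {1,3}:  v_{1} + v_{3} = 0  →  sig = (2;())
  P = {6,7}:  v_{6} + v_{7} = 0  →  sig = (2;())
  P = {1,5}:  v_{1} + v_{5} = v_{6}  →  sig = (2;(1))
  P = {1,6}:  v_{1} + v_{6} = v_{4}  →  sig = (2;(1))
  P = {1,8}:  v_{1} + v_{8} = v_{5}  →  sig = (2;(1))
  P = {2,7}:  v_{2} + v_{7} = v_{5}  →  sig = (2;(1))
  P = {3,4}:  v_{3} + v_{4} = v_{6}  →  sig = (2;(1))
  P = {3,5}:  v_{3} + v_{5} = v_{8}  →  sig = (2;(1))
  P = {3,6}:  v_{3} + v_{6} = v_{5}  →  sig = (2;(1))
  P = {4,7}:  v_{4} + v_{7} = v_{1}  →  sig = (2;(1))
  P = {4,8}:  v_{4} + v_{8} = v_{2}  →  sig = (2;(1))
  P = {5,6}:  v_{5} + v_{6} = v_{2}  →  sig = (2;(1))
  P = {5,7}:  v_{5} + v_{7} = v_{3}  →  sig = (2;(1))
  P = {1,2}:  v_{1} + v_{2} = 2·v_{6}  →  sig = (2;(2))
  P = {2,3}:  v_{2} + v_{3} = 2·v_{5}  →  sig = (2;(2))
  P = {4,5}:  v_{4} + v_{5} = 2·v_{6}  →  sig = (2;(2))
  P = {6,8}:  v_{6} + v_{8} = 2·v_{5}  →  sig = (2;(2))
  P = {7,8}:  v_{7} + v_{8} = 2·v_{3}  →  sig = (2;(2))
  P = {2,4}:  v_{2} + v_{4} = 3·v_{6}  →  sig = (2;(3))
  P = {2,8}:  v_{2} + v_{8} = 3·v_{5}  →  sig = (2;(3))

so the primitive-relation signature multiset is
[(2;()), (2;()), (2;(1)), (2;(1)), (2;(1)), (2;(1)), (2;(1)), (2;(1)), (2;(1)), (2;(1)), (2;(1)), (2;(1)), (2;(1)), (2;(2)), (2;(2)), (2;(2)), (2;(2)), (2;(2)), (2;(3)), (2;(3))]
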